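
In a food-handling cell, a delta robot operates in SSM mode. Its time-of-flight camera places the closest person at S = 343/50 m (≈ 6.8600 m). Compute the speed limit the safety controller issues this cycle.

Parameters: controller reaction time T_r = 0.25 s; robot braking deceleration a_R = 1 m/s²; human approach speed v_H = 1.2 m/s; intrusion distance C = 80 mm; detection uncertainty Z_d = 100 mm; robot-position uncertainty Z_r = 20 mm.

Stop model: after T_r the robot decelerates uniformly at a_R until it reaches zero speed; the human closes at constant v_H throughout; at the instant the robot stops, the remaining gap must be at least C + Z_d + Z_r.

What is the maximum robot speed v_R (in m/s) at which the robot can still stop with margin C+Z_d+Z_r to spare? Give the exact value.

v_R_max = 12/5 m/s = 2.4000 m/s

collect terms ⇒ (1/2)·v_R² + (29/20)·v_R + (-159/25) = 0
  disc = (29/20)² − 4·(1/2)·(-159/25) = 5929/400 ; √disc = 77/20
  v_R = (−(29/20) + 77/20) / (2·(1/2)) = 12/5 m/s
check:
T_s = v_R/a_R = (12/5)/1 = 2.4000 s
robot in T_r: 2.4000·0.2500 = 0.6000 m
robot covers 2.4000·2.4000 − ½·1.0000·2.4000² = 2.8800 m while stopping
human over T_r+T_s: 1.2000·(0.2500+2.4000) = 3.1800 m
margins: 0.0800+0.1000+0.0200 = 0.2000 m
sum ≈ 0.6000+2.8800+3.1800+0.2000 ≈ 6.8600 m = S ✓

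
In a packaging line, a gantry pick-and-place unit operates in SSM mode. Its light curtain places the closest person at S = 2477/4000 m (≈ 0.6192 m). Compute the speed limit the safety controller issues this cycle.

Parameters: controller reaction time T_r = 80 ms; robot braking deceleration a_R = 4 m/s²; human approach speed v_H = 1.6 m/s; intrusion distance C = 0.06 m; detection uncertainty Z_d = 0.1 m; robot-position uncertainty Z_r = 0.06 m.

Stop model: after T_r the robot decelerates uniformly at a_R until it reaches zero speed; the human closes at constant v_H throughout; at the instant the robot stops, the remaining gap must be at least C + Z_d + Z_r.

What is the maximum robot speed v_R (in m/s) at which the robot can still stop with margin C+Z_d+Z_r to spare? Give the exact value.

collect terms ⇒ (1/8)·v_R² + (12/25)·v_R + (-217/800) = 0
  disc = (12/25)² − 4·(1/8)·(-217/800) = 14641/40000 ; √disc = 121/200
  v_R = (−(12/25) + 121/200) / (2·(1/8)) = 1/2 m/s
check:
stop time T_s = (1/2)/4 = 0.1250 s
robot in T_r: 0.5000·0.0800 = 0.0400 m
robot covers 0.5000·0.1250 − ½·4.0000·0.1250² = 0.0312 m while stopping
human closes 1.6000·0.2050 = 0.3280 m
residual clearance needed = 0.0600+0.1000+0.0600 = 0.2200 m
sum ≈ 0.0400+0.0312+0.3280+0.2200 ≈ 0.6192 m = S ✓

v_R_max = 1/2 m/s = 0.5000 m/s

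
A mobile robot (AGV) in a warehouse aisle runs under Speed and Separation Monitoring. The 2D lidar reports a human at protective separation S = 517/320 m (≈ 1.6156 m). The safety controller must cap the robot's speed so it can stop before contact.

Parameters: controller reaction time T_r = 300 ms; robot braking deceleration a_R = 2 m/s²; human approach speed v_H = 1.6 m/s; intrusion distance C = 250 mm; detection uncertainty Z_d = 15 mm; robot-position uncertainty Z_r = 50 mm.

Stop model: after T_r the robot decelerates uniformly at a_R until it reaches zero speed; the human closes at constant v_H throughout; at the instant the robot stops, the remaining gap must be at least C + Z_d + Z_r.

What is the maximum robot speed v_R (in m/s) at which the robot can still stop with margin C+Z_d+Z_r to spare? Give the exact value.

v_R_max = 13/20 m/s = 0.6500 m/s

collect terms ⇒ (1/4)·v_R² + (11/10)·v_R + (-1313/1600) = 0
  disc = (11/10)² − 4·(1/4)·(-1313/1600) = 3249/1600 ; √disc = 57/40
  v_R = (−(11/10) + 57/40) / (2·(1/4)) = 13/20 m/s
check:
stop time T_s = (13/20)/2 = 0.3250 s
robot in T_r: 0.6500·0.3000 = 0.1950 m
robot under decel: 0.6500²/(2·2.0000) = 0.1056 m
person approaches 1.6000·(0.3000+0.3250) = 1.0000 m
C+Z_d+Z_r = 0.2500+0.0150+0.0500 = 0.3150 m
sum ≈ 0.1950+0.1056+1.0000+0.3150 ≈ 1.6156 m = S ✓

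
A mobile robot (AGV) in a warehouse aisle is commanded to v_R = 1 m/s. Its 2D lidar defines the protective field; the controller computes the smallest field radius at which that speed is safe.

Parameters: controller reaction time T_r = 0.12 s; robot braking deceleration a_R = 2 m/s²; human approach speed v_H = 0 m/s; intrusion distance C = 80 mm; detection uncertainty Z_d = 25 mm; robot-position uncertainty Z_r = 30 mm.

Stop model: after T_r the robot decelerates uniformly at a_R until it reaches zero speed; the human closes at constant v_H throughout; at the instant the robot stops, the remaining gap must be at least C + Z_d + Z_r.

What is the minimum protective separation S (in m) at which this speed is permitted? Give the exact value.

stop time T_s = 1/2 = 0.5000 s
reaction-phase robot travel = 1.0000·0.1200 = 0.1200 m
braking distance = 1.0000²/(2·2.0000) = 0.2500 m
human closes 0.0000·0.6200 = 0.0000 m
margins: 0.0800+0.0250+0.0300 = 0.1350 m
S_min ≈ 0.1200+0.2500+0.0000+0.1350  ⇒  S_min = 101/200 m

S_min = 101/200 m = 0.5050 m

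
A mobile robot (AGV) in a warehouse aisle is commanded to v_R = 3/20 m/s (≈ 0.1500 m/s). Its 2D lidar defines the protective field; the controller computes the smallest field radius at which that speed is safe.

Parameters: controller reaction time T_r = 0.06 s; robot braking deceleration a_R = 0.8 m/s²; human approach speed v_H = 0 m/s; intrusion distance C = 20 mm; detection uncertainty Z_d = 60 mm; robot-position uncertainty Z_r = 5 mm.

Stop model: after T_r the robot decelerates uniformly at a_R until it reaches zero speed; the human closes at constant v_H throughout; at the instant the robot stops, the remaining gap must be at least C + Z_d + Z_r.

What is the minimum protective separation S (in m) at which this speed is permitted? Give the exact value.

stop time T_s = (3/20)/(4/5) = 0.1875 s
reaction-phase robot travel = 0.1500·0.0600 = 0.0090 m
robot under decel: 0.1500²/(2·0.8000) = 0.0141 m
human over T_r+T_s: 0.0000·(0.0600+0.1875) = 0.0000 m
margins: 0.0200+0.0600+0.0050 = 0.0850 m
S_min ≈ 0.0090+0.0141+0.0000+0.0850  ⇒  S_min = 1729/16000 m

S_min = 1729/16000 m = 0.1081 m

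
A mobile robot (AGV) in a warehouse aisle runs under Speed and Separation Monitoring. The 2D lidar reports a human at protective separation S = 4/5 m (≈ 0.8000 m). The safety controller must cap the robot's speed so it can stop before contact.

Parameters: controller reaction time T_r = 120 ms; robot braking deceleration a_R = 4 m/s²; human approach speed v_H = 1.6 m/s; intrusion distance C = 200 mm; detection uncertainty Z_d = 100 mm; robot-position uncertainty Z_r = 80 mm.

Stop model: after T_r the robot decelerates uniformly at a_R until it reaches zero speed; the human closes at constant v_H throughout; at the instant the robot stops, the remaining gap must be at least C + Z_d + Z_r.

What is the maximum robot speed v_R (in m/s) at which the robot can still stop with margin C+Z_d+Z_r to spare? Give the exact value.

v_R_max = 2/5 m/s = 0.4000 m/s

collect terms ⇒ (1/8)·v_R² + (13/25)·v_R + (-57/250) = 0
  disc = (13/25)² − 4·(1/8)·(-57/250) = 961/2500 ; √disc = 31/50
  v_R = (−(13/25) + 31/50) / (2·(1/8)) = 2/5 m/s
check:
braking lasts T_s = (2/5)/4 = 0.1000 s
robot covers v_R·T_r = 0.4000·0.1200 = 0.0480 m before braking
braking distance = 0.4000²/(2·4.0000) = 0.0200 m
human over T_r+T_s: 1.6000·(0.1200+0.1000) = 0.3520 m
C+Z_d+Z_r = 0.2000+0.1000+0.0800 = 0.3800 m
sum ≈ 0.0480+0.0200+0.3520+0.3800 ≈ 0.8000 m = S ✓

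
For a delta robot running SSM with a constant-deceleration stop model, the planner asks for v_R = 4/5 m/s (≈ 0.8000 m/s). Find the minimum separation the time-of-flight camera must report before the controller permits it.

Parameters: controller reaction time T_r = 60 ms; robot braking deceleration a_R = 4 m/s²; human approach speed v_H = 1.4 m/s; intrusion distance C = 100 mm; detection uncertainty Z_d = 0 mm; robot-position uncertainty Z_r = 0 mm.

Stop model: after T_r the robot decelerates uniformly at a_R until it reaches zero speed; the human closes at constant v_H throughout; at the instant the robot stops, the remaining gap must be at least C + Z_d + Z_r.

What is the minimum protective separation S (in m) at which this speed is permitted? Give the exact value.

S_min = 74/125 m = 0.5920 m

stop time T_s = (4/5)/4 = 0.2000 s
reaction-phase robot travel = 0.8000·0.0600 = 0.0480 m
robot covers 0.8000·0.2000 − ½·4.0000·0.2000² = 0.0800 m while stopping
human closes 1.4000·0.2600 = 0.3640 m
C+Z_d+Z_r = 0.1000+0.0000+0.0000 = 0.1000 m
S_min ≈ 0.0480+0.0800+0.3640+0.1000  ⇒  S_min = 74/125 m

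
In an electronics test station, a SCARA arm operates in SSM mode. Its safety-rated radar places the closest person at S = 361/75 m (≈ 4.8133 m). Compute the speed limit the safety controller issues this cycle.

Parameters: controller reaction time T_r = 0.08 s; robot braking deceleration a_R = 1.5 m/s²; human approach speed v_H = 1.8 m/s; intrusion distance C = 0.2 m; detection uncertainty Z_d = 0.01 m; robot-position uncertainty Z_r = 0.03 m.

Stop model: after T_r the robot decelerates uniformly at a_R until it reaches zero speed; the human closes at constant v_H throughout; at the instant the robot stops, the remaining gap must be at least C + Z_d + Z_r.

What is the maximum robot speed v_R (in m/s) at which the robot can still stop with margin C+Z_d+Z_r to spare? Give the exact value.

v_R_max = 11/5 m/s = 2.2000 m/s

quadratic (1/3)·v² + (32/25)·v + (-1661/375) = 0
  disc = (32/25)² − 4·(1/3)·(-1661/375) = 42436/5625 ; √disc = 206/75
  v_R = (−(32/25) + 206/75) / (2·(1/3)) = 11/5 m/s
check:
T_s = v_R/a_R = (11/5)/(3/2) = 1.4667 s
reaction-phase robot travel = 2.2000·0.0800 = 0.1760 m
robot covers 2.2000·1.4667 − ½·1.5000·1.4667² = 1.6133 m while stopping
human closes 1.8000·1.5467 = 2.7840 m
residual clearance needed = 0.2000+0.0100+0.0300 = 0.2400 m
sum ≈ 0.1760+1.6133+2.7840+0.2400 ≈ 4.8133 m = S ✓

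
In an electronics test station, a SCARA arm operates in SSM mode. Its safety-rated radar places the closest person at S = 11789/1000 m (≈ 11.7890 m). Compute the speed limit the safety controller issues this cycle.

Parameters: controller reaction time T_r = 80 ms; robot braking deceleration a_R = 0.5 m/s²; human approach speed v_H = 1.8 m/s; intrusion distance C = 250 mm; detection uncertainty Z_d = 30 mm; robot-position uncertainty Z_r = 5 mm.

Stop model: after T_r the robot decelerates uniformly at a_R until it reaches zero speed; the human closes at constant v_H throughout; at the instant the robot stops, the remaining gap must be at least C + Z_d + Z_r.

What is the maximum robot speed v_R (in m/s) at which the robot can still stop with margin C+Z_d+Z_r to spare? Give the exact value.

quadratic (1)·v² + (92/25)·v + (-284/25) = 0
  disc = (92/25)² − 4·(1)·(-284/25) = 36864/625 ; √disc = 192/25
  v_R = (−(92/25) + 192/25) / (2·(1)) = 2 m/s
check:
braking lasts T_s = 2/(1/2) = 4.0000 s
robot in T_r: 2.0000·0.0800 = 0.1600 m
robot under decel: 2.0000²/(2·0.5000) = 4.0000 m
human closes 1.8000·4.0800 = 7.3440 m
C+Z_d+Z_r = 0.2500+0.0300+0.0050 = 0.2850 m
sum ≈ 0.1600+4.0000+7.3440+0.2850 ≈ 11.7890 m = S ✓

v_R_max = 2 m/s = 2.0000 m/s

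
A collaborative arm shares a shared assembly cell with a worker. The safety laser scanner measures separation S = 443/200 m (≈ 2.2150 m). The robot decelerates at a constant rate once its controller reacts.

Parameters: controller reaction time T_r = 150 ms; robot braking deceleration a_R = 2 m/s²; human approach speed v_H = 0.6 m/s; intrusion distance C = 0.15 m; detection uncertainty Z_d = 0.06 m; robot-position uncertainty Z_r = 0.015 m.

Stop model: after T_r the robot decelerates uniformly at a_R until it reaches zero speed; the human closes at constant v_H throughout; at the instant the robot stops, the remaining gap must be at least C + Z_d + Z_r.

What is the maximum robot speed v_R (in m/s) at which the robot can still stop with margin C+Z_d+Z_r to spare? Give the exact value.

collect terms ⇒ (1/4)·v_R² + (9/20)·v_R + (-19/10) = 0
  disc = (9/20)² − 4·(1/4)·(-19/10) = 841/400 ; √disc = 29/20
  v_R = (−(9/20) + 29/20) / (2·(1/4)) = 2 m/s
check:
T_s = v_R/a_R = 2/2 = 1.0000 s
robot in T_r: 2.0000·0.1500 = 0.3000 m
robot under decel: 2.0000²/(2·2.0000) = 1.0000 m
human closes 0.6000·1.1500 = 0.6900 m
margins: 0.1500+0.0600+0.0150 = 0.2250 m
sum ≈ 0.3000+1.0000+0.6900+0.2250 ≈ 2.2150 m = S ✓

v_R_max = 2 m/s = 2.0000 m/s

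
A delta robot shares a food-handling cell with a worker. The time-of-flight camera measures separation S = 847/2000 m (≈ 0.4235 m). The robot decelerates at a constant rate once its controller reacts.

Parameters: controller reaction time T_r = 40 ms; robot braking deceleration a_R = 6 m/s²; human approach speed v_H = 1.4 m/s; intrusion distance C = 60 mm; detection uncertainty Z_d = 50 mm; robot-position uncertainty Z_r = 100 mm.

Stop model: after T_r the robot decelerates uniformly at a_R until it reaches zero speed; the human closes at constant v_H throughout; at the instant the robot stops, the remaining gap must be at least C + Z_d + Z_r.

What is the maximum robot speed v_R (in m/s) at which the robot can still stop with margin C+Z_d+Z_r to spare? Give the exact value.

v_R_max = 1/2 m/s = 0.5000 m/s

quadratic (1/12)·v² + (41/150)·v + (-63/400) = 0
  disc = (41/150)² − 4·(1/12)·(-63/400) = 11449/90000 ; √disc = 107/300
  v_R = (−(41/150) + 107/300) / (2·(1/12)) = 1/2 m/s
check:
T_s = v_R/a_R = (1/2)/6 = 0.0833 s
robot covers v_R·T_r = 0.5000·0.0400 = 0.0200 m before braking
braking distance = 0.5000²/(2·6.0000) = 0.0208 m
person approaches 1.4000·(0.0400+0.0833) = 0.1727 m
C+Z_d+Z_r = 0.0600+0.0500+0.1000 = 0.2100 m
sum ≈ 0.0200+0.0208+0.1727+0.2100 ≈ 0.4235 m = S ✓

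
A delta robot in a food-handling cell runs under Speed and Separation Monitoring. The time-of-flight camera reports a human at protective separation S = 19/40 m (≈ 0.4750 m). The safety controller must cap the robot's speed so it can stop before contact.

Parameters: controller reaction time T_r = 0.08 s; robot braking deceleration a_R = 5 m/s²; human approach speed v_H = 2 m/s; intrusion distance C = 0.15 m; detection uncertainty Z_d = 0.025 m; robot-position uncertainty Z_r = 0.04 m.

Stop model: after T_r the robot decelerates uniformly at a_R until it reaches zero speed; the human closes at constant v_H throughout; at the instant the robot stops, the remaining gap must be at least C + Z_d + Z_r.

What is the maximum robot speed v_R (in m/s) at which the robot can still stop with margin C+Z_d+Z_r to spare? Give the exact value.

v_R_max = 1/5 m/s = 0.2000 m/s

quadratic (1/10)·v² + (12/25)·v + (-1/10) = 0
  disc = (12/25)² − 4·(1/10)·(-1/10) = 169/625 ; √disc = 13/25
  v_R = (−(12/25) + 13/25) / (2·(1/10)) = 1/5 m/s
check:
stop time T_s = (1/5)/5 = 0.0400 s
robot covers v_R·T_r = 0.2000·0.0800 = 0.0160 m before braking
braking distance = 0.2000²/(2·5.0000) = 0.0040 m
human over T_r+T_s: 2.0000·(0.0800+0.0400) = 0.2400 m
margins: 0.1500+0.0250+0.0400 = 0.2150 m
sum ≈ 0.0160+0.0040+0.2400+0.2150 ≈ 0.4750 m = S ✓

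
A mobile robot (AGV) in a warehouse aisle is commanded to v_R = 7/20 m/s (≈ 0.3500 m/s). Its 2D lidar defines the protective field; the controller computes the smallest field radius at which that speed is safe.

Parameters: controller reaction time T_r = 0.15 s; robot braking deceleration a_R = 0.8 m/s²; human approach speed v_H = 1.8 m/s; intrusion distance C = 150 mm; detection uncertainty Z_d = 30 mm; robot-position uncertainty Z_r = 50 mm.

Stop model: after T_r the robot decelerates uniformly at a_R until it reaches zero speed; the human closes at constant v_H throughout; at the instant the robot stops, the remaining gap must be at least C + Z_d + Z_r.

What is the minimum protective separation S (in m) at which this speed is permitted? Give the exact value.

S_min = 4533/3200 m = 1.4166 m

stop time T_s = (7/20)/(4/5) = 0.4375 s
robot covers v_R·T_r = 0.3500·0.1500 = 0.0525 m before braking
robot covers 0.3500·0.4375 − ½·0.8000·0.4375² = 0.0766 m while stopping
human closes 1.8000·0.5875 = 1.0575 m
C+Z_d+Z_r = 0.1500+0.0300+0.0500 = 0.2300 m
S_min ≈ 0.0525+0.0766+1.0575+0.2300  ⇒  S_min = 4533/3200 m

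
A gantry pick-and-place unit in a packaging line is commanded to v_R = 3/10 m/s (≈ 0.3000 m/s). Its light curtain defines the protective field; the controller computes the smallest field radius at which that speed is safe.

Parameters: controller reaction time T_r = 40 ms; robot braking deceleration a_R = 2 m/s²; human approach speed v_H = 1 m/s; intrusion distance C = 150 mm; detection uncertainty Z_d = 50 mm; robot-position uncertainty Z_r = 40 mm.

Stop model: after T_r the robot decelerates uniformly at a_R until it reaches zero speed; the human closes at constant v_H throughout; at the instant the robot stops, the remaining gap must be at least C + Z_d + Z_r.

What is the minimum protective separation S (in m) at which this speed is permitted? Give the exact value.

braking lasts T_s = (3/10)/2 = 0.1500 s
robot in T_r: 0.3000·0.0400 = 0.0120 m
braking distance = 0.3000²/(2·2.0000) = 0.0225 m
human closes 1.0000·0.1900 = 0.1900 m
residual clearance needed = 0.1500+0.0500+0.0400 = 0.2400 m
S_min ≈ 0.0120+0.0225+0.1900+0.2400  ⇒  S_min = 929/2000 m

S_min = 929/2000 m = 0.4645 m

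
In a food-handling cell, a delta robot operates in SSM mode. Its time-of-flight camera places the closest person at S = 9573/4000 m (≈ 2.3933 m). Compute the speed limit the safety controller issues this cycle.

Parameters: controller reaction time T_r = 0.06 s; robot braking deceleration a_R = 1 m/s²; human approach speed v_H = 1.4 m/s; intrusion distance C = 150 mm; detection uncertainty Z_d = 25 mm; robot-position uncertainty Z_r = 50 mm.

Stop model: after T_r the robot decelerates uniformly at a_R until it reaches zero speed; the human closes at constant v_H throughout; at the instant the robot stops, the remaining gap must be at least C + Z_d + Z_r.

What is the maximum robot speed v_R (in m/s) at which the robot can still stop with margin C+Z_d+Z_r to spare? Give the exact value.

v_R_max = 21/20 m/s = 1.0500 m/s

at the boundary: (1/2)·v² + (73/50)·v + (-8337/4000) = 0
  disc = (73/50)² − 4·(1/2)·(-8337/4000) = 63001/10000 ; √disc = 251/100
  v_R = (−(73/50) + 251/100) / (2·(1/2)) = 21/20 m/s
check:
stop time T_s = (21/20)/1 = 1.0500 s
robot in T_r: 1.0500·0.0600 = 0.0630 m
robot covers 1.0500·1.0500 − ½·1.0000·1.0500² = 0.5513 m while stopping
human closes 1.4000·1.1100 = 1.5540 m
C+Z_d+Z_r = 0.1500+0.0250+0.0500 = 0.2250 m
sum ≈ 0.0630+0.5513+1.5540+0.2250 ≈ 2.3933 m = S ✓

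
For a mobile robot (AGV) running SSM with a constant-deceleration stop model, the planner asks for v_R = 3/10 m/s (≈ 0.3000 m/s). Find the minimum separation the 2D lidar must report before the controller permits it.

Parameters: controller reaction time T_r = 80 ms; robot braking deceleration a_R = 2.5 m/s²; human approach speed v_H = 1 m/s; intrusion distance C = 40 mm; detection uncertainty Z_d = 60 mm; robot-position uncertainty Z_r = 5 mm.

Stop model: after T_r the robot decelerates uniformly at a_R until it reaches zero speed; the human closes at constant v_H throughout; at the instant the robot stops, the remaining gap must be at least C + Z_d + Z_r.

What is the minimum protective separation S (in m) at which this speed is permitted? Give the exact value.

S_min = 347/1000 m = 0.3470 m

stop time T_s = (3/10)/(5/2) = 0.1200 s
reaction-phase robot travel = 0.3000·0.0800 = 0.0240 m
robot under decel: 0.3000²/(2·2.5000) = 0.0180 m
person approaches 1.0000·(0.0800+0.1200) = 0.2000 m
C+Z_d+Z_r = 0.0400+0.0600+0.0050 = 0.1050 m
S_min ≈ 0.0240+0.0180+0.2000+0.1050  ⇒  S_min = 347/1000 m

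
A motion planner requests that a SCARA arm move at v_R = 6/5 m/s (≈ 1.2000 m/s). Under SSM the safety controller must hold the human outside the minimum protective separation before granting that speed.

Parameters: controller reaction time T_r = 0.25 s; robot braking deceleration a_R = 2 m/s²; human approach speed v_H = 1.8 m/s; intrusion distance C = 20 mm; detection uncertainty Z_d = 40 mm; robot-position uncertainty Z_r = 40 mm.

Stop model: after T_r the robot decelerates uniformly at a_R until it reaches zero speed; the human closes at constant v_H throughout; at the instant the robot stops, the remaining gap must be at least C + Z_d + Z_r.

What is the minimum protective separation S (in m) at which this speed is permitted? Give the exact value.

stop time T_s = (6/5)/2 = 0.6000 s
robot covers v_R·T_r = 1.2000·0.2500 = 0.3000 m before braking
braking distance = 1.2000²/(2·2.0000) = 0.3600 m
human closes 1.8000·0.8500 = 1.5300 m
margins: 0.0200+0.0400+0.0400 = 0.1000 m
S_min ≈ 0.3000+0.3600+1.5300+0.1000  ⇒  S_min = 229/100 m

S_min = 229/100 m = 2.2900 m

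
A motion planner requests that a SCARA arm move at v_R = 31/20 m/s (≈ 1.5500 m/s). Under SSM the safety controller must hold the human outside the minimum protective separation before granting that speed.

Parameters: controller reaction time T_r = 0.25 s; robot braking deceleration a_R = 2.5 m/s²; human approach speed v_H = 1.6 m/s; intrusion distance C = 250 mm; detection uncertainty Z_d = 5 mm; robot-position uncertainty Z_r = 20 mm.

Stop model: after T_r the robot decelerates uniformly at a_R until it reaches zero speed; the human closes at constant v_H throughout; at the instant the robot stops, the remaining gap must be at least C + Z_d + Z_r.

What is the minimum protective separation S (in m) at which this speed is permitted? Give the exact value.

braking lasts T_s = (31/20)/(5/2) = 0.6200 s
reaction-phase robot travel = 1.5500·0.2500 = 0.3875 m
braking distance = 1.5500²/(2·2.5000) = 0.4805 m
person approaches 1.6000·(0.2500+0.6200) = 1.3920 m
C+Z_d+Z_r = 0.2500+0.0050+0.0200 = 0.2750 m
S_min ≈ 0.3875+0.4805+1.3920+0.2750  ⇒  S_min = 507/200 m

S_min = 507/200 m = 2.5350 m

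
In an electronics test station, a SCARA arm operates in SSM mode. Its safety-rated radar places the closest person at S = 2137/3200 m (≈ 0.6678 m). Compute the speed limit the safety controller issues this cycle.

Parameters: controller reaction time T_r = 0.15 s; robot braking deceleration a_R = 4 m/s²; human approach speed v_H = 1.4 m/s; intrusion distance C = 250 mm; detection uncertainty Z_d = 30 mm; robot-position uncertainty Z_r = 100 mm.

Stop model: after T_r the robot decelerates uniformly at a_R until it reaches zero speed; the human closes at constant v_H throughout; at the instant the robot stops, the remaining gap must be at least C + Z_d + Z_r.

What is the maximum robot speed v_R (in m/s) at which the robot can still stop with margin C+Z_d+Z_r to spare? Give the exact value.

v_R_max = 3/20 m/s = 0.1500 m/s

at the boundary: (1/8)·v² + (1/2)·v + (-249/3200) = 0
  disc = (1/2)² − 4·(1/8)·(-249/3200) = 1849/6400 ; √disc = 43/80
  v_R = (−(1/2) + 43/80) / (2·(1/8)) = 3/20 m/s
check:
stop time T_s = (3/20)/4 = 0.0375 s
robot covers v_R·T_r = 0.1500·0.1500 = 0.0225 m before braking
robot covers 0.1500·0.0375 − ½·4.0000·0.0375² = 0.0028 m while stopping
human closes 1.4000·0.1875 = 0.2625 m
margins: 0.2500+0.0300+0.1000 = 0.3800 m
sum ≈ 0.0225+0.0028+0.2625+0.3800 ≈ 0.6678 m = S ✓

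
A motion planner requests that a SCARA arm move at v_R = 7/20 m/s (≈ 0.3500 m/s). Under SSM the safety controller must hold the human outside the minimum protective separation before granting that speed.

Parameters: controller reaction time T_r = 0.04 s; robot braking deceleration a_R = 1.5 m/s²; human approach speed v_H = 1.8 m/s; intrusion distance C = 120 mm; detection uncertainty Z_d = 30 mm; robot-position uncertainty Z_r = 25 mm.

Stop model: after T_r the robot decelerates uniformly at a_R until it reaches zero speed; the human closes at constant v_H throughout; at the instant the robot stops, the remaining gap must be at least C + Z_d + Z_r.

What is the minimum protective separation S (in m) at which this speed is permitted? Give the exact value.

braking lasts T_s = (7/20)/(3/2) = 0.2333 s
robot covers v_R·T_r = 0.3500·0.0400 = 0.0140 m before braking
braking distance = 0.3500²/(2·1.5000) = 0.0408 m
person approaches 1.8000·(0.0400+0.2333) = 0.4920 m
residual clearance needed = 0.1200+0.0300+0.0250 = 0.1750 m
S_min ≈ 0.0140+0.0408+0.4920+0.1750  ⇒  S_min = 4331/6000 m

S_min = 4331/6000 m = 0.7218 m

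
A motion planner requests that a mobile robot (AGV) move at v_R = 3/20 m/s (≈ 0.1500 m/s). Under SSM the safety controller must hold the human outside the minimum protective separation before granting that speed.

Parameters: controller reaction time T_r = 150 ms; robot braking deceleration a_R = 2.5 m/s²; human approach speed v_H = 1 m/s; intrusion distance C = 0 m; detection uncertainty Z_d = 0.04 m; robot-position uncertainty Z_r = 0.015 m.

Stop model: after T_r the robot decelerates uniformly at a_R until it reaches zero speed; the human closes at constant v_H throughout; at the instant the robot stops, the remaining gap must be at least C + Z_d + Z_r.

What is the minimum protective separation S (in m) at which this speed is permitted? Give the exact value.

S_min = 73/250 m = 0.2920 m

braking lasts T_s = (3/20)/(5/2) = 0.0600 s
robot covers v_R·T_r = 0.1500·0.1500 = 0.0225 m before braking
braking distance = 0.1500²/(2·2.5000) = 0.0045 m
person approaches 1.0000·(0.1500+0.0600) = 0.2100 m
margins: 0.0000+0.0400+0.0150 = 0.0550 m
S_min ≈ 0.0225+0.0045+0.2100+0.0550  ⇒  S_min = 73/250 m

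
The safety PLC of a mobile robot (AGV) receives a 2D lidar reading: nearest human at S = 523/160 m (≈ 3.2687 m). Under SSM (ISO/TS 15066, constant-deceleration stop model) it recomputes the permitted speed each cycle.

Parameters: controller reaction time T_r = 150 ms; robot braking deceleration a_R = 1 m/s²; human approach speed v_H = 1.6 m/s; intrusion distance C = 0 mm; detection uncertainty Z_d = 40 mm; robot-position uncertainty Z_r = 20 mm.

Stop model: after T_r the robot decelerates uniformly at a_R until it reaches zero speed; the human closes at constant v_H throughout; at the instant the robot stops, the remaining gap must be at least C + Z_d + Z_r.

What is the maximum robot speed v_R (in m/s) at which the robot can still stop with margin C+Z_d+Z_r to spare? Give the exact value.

v_R_max = 5/4 m/s = 1.2500 m/s

at the boundary: (1/2)·v² + (7/4)·v + (-95/32) = 0
  disc = (7/4)² − 4·(1/2)·(-95/32) = 9 ; √disc = 3
  v_R = (−(7/4) + 3) / (2·(1/2)) = 5/4 m/s
check:
T_s = v_R/a_R = (5/4)/1 = 1.2500 s
robot covers v_R·T_r = 1.2500·0.1500 = 0.1875 m before braking
robot under decel: 1.2500²/(2·1.0000) = 0.7812 m
human closes 1.6000·1.4000 = 2.2400 m
margins: 0.0000+0.0400+0.0200 = 0.0600 m
sum ≈ 0.1875+0.7812+2.2400+0.0600 ≈ 3.2687 m = S ✓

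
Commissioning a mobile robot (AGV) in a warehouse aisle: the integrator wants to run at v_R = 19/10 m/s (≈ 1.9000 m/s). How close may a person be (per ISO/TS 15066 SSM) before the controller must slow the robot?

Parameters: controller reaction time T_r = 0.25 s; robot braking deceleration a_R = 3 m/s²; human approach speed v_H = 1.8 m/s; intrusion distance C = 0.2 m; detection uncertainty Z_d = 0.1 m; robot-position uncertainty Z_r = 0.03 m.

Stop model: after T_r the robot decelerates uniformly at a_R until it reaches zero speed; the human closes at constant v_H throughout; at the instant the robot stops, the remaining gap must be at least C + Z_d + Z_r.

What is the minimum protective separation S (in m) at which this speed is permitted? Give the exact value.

braking lasts T_s = (19/10)/3 = 0.6333 s
robot covers v_R·T_r = 1.9000·0.2500 = 0.4750 m before braking
robot covers 1.9000·0.6333 − ½·3.0000·0.6333² = 0.6017 m while stopping
human closes 1.8000·0.8833 = 1.5900 m
C+Z_d+Z_r = 0.2000+0.1000+0.0300 = 0.3300 m
S_min ≈ 0.4750+0.6017+1.5900+0.3300  ⇒  S_min = 899/300 m

S_min = 899/300 m = 2.9967 m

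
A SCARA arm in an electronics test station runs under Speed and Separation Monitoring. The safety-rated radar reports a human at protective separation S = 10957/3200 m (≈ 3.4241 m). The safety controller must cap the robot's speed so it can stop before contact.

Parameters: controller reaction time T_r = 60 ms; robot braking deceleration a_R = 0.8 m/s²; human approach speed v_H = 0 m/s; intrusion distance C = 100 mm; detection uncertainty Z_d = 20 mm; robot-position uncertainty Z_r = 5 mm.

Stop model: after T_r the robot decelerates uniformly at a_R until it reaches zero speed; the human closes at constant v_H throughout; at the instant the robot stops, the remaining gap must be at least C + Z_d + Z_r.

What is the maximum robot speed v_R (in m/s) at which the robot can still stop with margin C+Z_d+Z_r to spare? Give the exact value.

v_R_max = 9/4 m/s = 2.2500 m/s

collect terms ⇒ (5/8)·v_R² + (3/50)·v_R + (-10557/3200) = 0
  disc = (3/50)² − 4·(5/8)·(-10557/3200) = 1320201/160000 ; √disc = 1149/400
  v_R = (−(3/50) + 1149/400) / (2·(5/8)) = 9/4 m/s
check:
T_s = v_R/a_R = (9/4)/(4/5) = 2.8125 s
robot in T_r: 2.2500·0.0600 = 0.1350 m
braking distance = 2.2500²/(2·0.8000) = 3.1641 m
human over T_r+T_s: 0.0000·(0.0600+2.8125) = 0.0000 m
residual clearance needed = 0.1000+0.0200+0.0050 = 0.1250 m
sum ≈ 0.1350+3.1641+0.0000+0.1250 ≈ 3.4241 m = S ✓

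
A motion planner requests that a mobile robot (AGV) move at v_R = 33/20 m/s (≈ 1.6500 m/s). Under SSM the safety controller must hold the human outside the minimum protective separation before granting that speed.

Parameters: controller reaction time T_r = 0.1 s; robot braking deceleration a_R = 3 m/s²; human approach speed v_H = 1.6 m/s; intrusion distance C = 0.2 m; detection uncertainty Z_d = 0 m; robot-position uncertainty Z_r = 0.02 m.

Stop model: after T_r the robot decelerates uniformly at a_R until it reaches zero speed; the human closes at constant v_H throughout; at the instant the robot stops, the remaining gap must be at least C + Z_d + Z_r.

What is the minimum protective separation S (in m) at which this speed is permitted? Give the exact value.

S_min = 1503/800 m = 1.8787 m

T_s = v_R/a_R = (33/20)/3 = 0.5500 s
reaction-phase robot travel = 1.6500·0.1000 = 0.1650 m
robot under decel: 1.6500²/(2·3.0000) = 0.4537 m
human over T_r+T_s: 1.6000·(0.1000+0.5500) = 1.0400 m
residual clearance needed = 0.2000+0.0000+0.0200 = 0.2200 m
S_min ≈ 0.1650+0.4537+1.0400+0.2200  ⇒  S_min = 1503/800 m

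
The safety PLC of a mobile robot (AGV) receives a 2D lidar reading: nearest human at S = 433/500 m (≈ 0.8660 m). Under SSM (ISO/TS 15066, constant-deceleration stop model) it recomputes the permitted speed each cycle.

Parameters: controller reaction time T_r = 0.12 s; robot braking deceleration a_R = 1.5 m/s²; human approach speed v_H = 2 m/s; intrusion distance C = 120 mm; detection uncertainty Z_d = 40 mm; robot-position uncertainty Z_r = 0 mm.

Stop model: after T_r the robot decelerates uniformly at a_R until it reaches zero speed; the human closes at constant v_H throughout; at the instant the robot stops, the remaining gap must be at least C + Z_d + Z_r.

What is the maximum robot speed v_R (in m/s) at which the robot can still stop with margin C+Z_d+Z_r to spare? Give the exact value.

quadratic (1/3)·v² + (109/75)·v + (-233/500) = 0
  disc = (109/75)² − 4·(1/3)·(-233/500) = 15376/5625 ; √disc = 124/75
  v_R = (−(109/75) + 124/75) / (2·(1/3)) = 3/10 m/s
check:
stop time T_s = (3/10)/(3/2) = 0.2000 s
robot covers v_R·T_r = 0.3000·0.1200 = 0.0360 m before braking
robot covers 0.3000·0.2000 − ½·1.5000·0.2000² = 0.0300 m while stopping
person approaches 2.0000·(0.1200+0.2000) = 0.6400 m
C+Z_d+Z_r = 0.1200+0.0400+0.0000 = 0.1600 m
sum ≈ 0.0360+0.0300+0.6400+0.1600 ≈ 0.8660 m = S ✓

v_R_max = 3/10 m/s = 0.3000 m/s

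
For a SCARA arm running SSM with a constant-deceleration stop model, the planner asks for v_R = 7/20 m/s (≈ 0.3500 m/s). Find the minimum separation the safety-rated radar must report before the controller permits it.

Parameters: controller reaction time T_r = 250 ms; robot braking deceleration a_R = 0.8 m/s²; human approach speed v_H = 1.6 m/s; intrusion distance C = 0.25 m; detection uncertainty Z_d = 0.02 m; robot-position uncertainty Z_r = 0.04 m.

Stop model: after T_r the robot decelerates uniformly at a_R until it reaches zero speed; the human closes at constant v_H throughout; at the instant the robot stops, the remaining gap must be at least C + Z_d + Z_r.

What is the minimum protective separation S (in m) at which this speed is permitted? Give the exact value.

S_min = 5037/3200 m = 1.5741 m

braking lasts T_s = (7/20)/(4/5) = 0.4375 s
robot in T_r: 0.3500·0.2500 = 0.0875 m
braking distance = 0.3500²/(2·0.8000) = 0.0766 m
person approaches 1.6000·(0.2500+0.4375) = 1.1000 m
margins: 0.2500+0.0200+0.0400 = 0.3100 m
S_min ≈ 0.0875+0.0766+1.1000+0.3100  ⇒  S_min = 5037/3200 m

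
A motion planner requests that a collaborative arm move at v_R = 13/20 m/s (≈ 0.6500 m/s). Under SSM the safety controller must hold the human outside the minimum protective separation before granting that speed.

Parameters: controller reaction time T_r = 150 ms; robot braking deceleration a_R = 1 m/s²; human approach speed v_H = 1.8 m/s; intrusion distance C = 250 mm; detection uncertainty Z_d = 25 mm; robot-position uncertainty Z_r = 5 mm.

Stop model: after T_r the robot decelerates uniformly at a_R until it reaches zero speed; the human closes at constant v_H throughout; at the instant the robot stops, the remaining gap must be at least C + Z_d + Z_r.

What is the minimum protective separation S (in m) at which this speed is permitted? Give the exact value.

S_min = 1623/800 m = 2.0288 m

stop time T_s = (13/20)/1 = 0.6500 s
robot covers v_R·T_r = 0.6500·0.1500 = 0.0975 m before braking
robot covers 0.6500·0.6500 − ½·1.0000·0.6500² = 0.2112 m while stopping
person approaches 1.8000·(0.1500+0.6500) = 1.4400 m
residual clearance needed = 0.2500+0.0250+0.0050 = 0.2800 m
S_min ≈ 0.0975+0.2112+1.4400+0.2800  ⇒  S_min = 1623/800 m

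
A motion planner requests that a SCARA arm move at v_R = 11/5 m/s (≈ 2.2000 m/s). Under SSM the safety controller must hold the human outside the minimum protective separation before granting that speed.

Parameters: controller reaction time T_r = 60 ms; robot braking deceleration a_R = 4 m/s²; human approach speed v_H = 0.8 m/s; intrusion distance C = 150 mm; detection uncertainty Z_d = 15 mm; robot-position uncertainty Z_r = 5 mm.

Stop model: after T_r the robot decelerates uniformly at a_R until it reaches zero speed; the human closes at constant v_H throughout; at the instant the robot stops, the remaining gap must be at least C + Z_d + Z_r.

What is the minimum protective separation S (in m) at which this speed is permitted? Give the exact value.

S_min = 279/200 m = 1.3950 m

T_s = v_R/a_R = (11/5)/4 = 0.5500 s
robot in T_r: 2.2000·0.0600 = 0.1320 m
robot covers 2.2000·0.5500 − ½·4.0000·0.5500² = 0.6050 m while stopping
human over T_r+T_s: 0.8000·(0.0600+0.5500) = 0.4880 m
C+Z_d+Z_r = 0.1500+0.0150+0.0050 = 0.1700 m
S_min ≈ 0.1320+0.6050+0.4880+0.1700  ⇒  S_min = 279/200 m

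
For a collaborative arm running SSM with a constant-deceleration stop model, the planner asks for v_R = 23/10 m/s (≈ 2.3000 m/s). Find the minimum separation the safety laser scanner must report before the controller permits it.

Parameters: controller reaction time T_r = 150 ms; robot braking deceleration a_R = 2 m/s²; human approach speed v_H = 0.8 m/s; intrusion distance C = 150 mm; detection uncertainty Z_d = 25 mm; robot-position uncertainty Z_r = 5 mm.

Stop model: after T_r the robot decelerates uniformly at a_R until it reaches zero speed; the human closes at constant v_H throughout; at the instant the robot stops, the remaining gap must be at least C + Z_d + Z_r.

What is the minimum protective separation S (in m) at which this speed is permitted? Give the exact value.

S_min = 231/80 m = 2.8875 m

stop time T_s = (23/10)/2 = 1.1500 s
robot in T_r: 2.3000·0.1500 = 0.3450 m
robot covers 2.3000·1.1500 − ½·2.0000·1.1500² = 1.3225 m while stopping
human over T_r+T_s: 0.8000·(0.1500+1.1500) = 1.0400 m
residual clearance needed = 0.1500+0.0250+0.0050 = 0.1800 m
S_min ≈ 0.3450+1.3225+1.0400+0.1800  ⇒  S_min = 231/80 m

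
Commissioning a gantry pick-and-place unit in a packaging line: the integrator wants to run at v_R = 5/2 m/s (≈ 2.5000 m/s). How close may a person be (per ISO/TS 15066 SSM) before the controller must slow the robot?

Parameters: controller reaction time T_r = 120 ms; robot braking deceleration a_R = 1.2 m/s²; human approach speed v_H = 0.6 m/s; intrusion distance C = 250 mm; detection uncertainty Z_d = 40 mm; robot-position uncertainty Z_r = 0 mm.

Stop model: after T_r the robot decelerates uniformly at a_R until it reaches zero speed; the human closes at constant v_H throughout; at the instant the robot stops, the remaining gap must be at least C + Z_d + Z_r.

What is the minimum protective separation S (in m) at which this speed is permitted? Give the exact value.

S_min = 27097/6000 m = 4.5162 m

T_s = v_R/a_R = (5/2)/(6/5) = 2.0833 s
reaction-phase robot travel = 2.5000·0.1200 = 0.3000 m
braking distance = 2.5000²/(2·1.2000) = 2.6042 m
human over T_r+T_s: 0.6000·(0.1200+2.0833) = 1.3220 m
C+Z_d+Z_r = 0.2500+0.0400+0.0000 = 0.2900 m
S_min ≈ 0.3000+2.6042+1.3220+0.2900  ⇒  S_min = 27097/6000 m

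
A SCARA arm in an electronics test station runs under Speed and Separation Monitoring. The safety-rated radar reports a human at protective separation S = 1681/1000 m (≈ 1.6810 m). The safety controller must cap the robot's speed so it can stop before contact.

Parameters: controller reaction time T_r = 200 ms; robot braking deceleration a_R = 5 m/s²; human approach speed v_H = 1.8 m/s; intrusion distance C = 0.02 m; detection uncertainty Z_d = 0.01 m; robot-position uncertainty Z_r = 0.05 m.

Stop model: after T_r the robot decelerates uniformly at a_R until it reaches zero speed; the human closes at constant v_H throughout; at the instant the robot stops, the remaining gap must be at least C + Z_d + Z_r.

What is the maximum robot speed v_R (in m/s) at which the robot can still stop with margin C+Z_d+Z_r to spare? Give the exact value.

v_R_max = 17/10 m/s = 1.7000 m/s

at the boundary: (1/10)·v² + (14/25)·v + (-1241/1000) = 0
  disc = (14/25)² − 4·(1/10)·(-1241/1000) = 81/100 ; √disc = 9/10
  v_R = (−(14/25) + 9/10) / (2·(1/10)) = 17/10 m/s
check:
braking lasts T_s = (17/10)/5 = 0.3400 s
robot covers v_R·T_r = 1.7000·0.2000 = 0.3400 m before braking
robot under decel: 1.7000²/(2·5.0000) = 0.2890 m
human closes 1.8000·0.5400 = 0.9720 m
margins: 0.0200+0.0100+0.0500 = 0.0800 m
sum ≈ 0.3400+0.2890+0.9720+0.0800 ≈ 1.6810 m = S ✓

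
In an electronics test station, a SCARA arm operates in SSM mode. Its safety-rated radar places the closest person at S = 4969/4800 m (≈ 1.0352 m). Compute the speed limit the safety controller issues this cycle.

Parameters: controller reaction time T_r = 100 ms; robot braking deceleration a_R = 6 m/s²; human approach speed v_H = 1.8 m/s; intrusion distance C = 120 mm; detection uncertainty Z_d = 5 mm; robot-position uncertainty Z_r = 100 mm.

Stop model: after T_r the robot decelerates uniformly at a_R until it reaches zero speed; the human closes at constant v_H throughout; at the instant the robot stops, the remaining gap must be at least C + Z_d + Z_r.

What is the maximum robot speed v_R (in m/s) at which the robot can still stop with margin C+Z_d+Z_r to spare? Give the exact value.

collect terms ⇒ (1/12)·v_R² + (2/5)·v_R + (-121/192) = 0
  disc = (2/5)² − 4·(1/12)·(-121/192) = 5329/14400 ; √disc = 73/120
  v_R = (−(2/5) + 73/120) / (2·(1/12)) = 5/4 m/s
check:
stop time T_s = (5/4)/6 = 0.2083 s
robot in T_r: 1.2500·0.1000 = 0.1250 m
robot covers 1.2500·0.2083 − ½·6.0000·0.2083² = 0.1302 m while stopping
human closes 1.8000·0.3083 = 0.5550 m
C+Z_d+Z_r = 0.1200+0.0050+0.1000 = 0.2250 m
sum ≈ 0.1250+0.1302+0.5550+0.2250 ≈ 1.0352 m = S ✓

v_R_max = 5/4 m/s = 1.2500 m/s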